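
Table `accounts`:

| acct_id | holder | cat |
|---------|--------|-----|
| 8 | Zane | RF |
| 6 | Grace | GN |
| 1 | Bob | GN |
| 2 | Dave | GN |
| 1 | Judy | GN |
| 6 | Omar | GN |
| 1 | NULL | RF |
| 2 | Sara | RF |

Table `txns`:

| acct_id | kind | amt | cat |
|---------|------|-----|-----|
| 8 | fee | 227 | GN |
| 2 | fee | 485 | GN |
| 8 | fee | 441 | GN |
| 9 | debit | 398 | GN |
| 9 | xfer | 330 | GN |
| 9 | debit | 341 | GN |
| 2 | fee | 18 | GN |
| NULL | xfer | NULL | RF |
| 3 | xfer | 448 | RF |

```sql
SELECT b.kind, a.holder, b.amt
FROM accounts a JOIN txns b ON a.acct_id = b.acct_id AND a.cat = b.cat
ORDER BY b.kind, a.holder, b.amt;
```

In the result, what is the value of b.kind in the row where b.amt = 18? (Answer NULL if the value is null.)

INNER JOIN keeps only pairs where the ON condition holds.
Matching on a.acct_id = b.acct_id AND a.cat = b.cat. A NULL in a compared column never satisfies the condition.
- a[0] acct_id=8, cat=RF → no match; dropped.
- a[1] acct_id=6, cat=GN → no match; dropped.
- a[2] acct_id=1, cat=GN → no match; dropped.
- a[3] acct_id=2, cat=GN → 2 match(es) in b → 2 row(s).
- a[4] acct_id=1, cat=GN → no match; dropped.
- a[5] acct_id=6, cat=GN → no match; dropped.
- a[6] acct_id=1, cat=RF → no match; dropped.
- a[7] acct_id=2, cat=RF → no match; dropped.

fee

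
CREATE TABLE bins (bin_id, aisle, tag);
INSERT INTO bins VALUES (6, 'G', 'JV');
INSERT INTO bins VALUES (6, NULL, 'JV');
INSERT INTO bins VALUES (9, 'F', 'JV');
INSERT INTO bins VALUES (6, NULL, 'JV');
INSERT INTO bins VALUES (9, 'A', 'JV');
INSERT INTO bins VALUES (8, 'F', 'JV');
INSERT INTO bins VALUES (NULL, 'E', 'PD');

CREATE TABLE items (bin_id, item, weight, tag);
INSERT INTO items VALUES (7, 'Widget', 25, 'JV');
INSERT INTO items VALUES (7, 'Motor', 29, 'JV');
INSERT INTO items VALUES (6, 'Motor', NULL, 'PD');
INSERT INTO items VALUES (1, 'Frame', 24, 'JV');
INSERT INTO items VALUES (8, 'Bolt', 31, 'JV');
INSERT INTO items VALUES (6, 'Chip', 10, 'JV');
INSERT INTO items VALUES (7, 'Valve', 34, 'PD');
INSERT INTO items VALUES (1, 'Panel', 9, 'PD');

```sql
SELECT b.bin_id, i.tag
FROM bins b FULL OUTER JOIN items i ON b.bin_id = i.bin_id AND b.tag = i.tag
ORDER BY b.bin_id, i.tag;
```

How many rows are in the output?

FULL OUTER JOIN keeps every row from both sides; unmatched rows get NULL for the other side's columns.
Matching on b.bin_id = i.bin_id AND b.tag = i.tag. A NULL in a compared column never satisfies the condition.
Matched pairs: 4; unmatched b rows kept: 3; unmatched i rows kept: 6.
Total: 4 matched + 9 padded = 13 rows.

13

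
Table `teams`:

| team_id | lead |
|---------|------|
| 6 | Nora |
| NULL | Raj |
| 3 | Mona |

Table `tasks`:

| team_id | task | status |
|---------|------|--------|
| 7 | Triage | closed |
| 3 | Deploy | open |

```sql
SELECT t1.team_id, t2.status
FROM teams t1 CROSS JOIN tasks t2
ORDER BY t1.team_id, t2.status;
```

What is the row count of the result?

6

CROSS JOIN pairs every row of `teams` with every row of `tasks`: 3 × 2 = 6 rows.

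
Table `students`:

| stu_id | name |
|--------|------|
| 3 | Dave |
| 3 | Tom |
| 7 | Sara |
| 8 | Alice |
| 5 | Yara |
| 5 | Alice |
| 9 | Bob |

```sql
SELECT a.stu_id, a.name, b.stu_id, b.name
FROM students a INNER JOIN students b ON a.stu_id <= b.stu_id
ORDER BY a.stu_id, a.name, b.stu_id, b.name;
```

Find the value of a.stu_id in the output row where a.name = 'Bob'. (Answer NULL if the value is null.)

INNER JOIN keeps only pairs where the ON condition holds.
Matching on a.stu_id <= b.stu_id.
- a (stu_id=3) pairs with 7 row(s) of b.
- a (stu_id=3) pairs with 7 row(s) of b.
- a (stu_id=7) pairs with 3 row(s) of b.
- a (stu_id=8) pairs with 2 row(s) of b.
- a (stu_id=5) pairs with 5 row(s) of b.
- a (stu_id=5) pairs with 5 row(s) of b.
- a (stu_id=9) pairs with 1 row(s) of b.

9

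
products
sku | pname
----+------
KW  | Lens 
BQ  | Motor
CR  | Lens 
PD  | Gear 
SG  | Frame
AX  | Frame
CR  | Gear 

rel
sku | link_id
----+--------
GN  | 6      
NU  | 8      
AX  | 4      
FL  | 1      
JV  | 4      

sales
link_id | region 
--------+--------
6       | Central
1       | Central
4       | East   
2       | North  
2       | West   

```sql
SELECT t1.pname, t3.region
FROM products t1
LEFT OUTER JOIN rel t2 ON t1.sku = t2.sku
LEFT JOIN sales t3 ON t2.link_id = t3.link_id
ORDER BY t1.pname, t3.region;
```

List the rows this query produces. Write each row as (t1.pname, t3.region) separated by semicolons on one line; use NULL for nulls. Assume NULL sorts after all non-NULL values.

(Frame, East); (Frame, NULL); (Gear, NULL); (Gear, NULL); (Lens, NULL); (Lens, NULL); (Motor, NULL)

Step 1 — t1 LEFT JOIN t2 on sku → 7 row(s).
Then LEFT JOIN `sales t3` on link_id: each of those 7 rows is kept; rows whose t2.link_id has no match in t3 get NULL for t3's columns.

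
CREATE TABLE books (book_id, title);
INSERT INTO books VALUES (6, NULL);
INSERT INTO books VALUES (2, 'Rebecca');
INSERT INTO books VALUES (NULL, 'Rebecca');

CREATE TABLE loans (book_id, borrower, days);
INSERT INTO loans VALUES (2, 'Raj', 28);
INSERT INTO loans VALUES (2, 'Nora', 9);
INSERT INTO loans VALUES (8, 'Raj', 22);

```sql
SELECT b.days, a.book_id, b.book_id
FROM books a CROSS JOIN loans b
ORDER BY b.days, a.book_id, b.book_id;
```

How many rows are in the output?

9

CROSS JOIN pairs every row of `books` with every row of `loans`: 3 × 3 = 9 rows.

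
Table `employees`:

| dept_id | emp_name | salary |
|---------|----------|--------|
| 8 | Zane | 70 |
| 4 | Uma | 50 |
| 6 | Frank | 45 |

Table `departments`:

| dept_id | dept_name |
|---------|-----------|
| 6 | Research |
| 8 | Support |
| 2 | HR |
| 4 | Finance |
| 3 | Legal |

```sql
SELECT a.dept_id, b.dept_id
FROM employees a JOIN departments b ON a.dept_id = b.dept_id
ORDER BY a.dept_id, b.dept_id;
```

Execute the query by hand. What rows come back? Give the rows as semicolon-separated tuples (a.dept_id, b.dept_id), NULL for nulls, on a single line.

(4, 4); (6, 6); (8, 8)

INNER JOIN keeps only pairs where the ON condition holds.
Matching on a.dept_id = b.dept_id.
- dept_id=8: 1 matching b row(s), so 1 row(s) emitted.
- dept_id=4: 1 matching b row(s), so 1 row(s) emitted.
- dept_id=6: 1 matching b row(s), so 1 row(s) emitted.
After projecting and ordering:
a.dept_id | b.dept_id
4 | 4
6 | 6
8 | 8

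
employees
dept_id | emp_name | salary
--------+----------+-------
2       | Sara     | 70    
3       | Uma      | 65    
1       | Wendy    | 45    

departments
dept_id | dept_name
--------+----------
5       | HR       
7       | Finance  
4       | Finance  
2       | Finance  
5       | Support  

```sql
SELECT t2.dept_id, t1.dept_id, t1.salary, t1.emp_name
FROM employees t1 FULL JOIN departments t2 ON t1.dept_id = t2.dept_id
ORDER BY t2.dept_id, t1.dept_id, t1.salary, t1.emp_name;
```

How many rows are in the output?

7

FULL OUTER JOIN keeps every row from both sides; unmatched rows get NULL for the other side's columns.
Matching on t1.dept_id = t2.dept_id.
Matched pairs: 1; unmatched t1 rows kept: 2; unmatched t2 rows kept: 4.
Total: 1 matched + 6 padded = 7 rows.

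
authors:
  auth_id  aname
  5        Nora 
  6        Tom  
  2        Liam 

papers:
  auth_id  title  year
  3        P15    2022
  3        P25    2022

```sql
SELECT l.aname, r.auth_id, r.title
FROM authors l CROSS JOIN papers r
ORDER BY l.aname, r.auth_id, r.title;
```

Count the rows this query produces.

6

CROSS JOIN pairs every row of `authors` with every row of `papers`: 3 × 2 = 6 rows.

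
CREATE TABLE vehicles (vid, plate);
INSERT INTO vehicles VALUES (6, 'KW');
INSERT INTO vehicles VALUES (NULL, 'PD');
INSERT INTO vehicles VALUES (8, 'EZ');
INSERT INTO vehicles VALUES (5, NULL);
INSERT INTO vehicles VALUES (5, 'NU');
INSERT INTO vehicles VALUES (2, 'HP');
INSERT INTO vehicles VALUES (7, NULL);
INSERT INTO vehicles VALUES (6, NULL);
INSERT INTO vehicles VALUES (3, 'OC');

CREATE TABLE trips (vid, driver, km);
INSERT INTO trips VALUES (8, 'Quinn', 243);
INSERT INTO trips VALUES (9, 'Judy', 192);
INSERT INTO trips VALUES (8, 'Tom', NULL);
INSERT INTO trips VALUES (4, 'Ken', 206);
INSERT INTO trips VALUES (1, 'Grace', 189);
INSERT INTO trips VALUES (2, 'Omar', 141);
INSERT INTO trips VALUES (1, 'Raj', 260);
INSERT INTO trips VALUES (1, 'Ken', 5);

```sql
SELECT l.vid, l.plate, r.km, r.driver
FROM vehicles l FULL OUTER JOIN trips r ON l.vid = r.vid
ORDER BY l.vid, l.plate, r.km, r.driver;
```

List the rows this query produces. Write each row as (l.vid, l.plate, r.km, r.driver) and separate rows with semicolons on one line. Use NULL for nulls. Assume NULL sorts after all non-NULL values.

FULL OUTER JOIN keeps every row from both sides; unmatched rows get NULL for the other side's columns.
Matching on l.vid = r.vid. A NULL in a compared column never satisfies the condition.
Matched pairs: 3; unmatched l rows kept: 7; unmatched r rows kept: 5.

(2, HP, 141, Omar); (3, OC, NULL, NULL); (5, NU, NULL, NULL); (5, NULL, NULL, NULL); (6, KW, NULL, NULL); (6, NULL, NULL, NULL); (7, NULL, NULL, NULL); (8, EZ, 243, Quinn); (8, EZ, NULL, Tom); (NULL, PD, NULL, NULL); (NULL, NULL, 5, Ken); (NULL, NULL, 189, Grace); (NULL, NULL, 192, Judy); (NULL, NULL, 206, Ken); (NULL, NULL, 260, Raj)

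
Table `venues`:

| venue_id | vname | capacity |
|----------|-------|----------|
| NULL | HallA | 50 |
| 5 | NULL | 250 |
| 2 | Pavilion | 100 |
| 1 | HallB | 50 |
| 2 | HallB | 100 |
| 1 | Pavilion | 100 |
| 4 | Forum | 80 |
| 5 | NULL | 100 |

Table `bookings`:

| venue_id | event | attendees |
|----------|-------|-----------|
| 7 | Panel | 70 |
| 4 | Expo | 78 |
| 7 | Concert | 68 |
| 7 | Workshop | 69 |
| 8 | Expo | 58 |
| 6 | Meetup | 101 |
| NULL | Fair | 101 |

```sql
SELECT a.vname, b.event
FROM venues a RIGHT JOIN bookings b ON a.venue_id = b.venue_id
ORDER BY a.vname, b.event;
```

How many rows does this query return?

7

RIGHT JOIN keeps every row from `bookings`; unmatched rows get NULL for `venues`'s columns.
Matching on a.venue_id = b.venue_id. A NULL in a compared column never satisfies the condition.
Matched pairs: 1; unmatched b rows kept: 6.
Total: 1 matched + 6 padded = 7 rows.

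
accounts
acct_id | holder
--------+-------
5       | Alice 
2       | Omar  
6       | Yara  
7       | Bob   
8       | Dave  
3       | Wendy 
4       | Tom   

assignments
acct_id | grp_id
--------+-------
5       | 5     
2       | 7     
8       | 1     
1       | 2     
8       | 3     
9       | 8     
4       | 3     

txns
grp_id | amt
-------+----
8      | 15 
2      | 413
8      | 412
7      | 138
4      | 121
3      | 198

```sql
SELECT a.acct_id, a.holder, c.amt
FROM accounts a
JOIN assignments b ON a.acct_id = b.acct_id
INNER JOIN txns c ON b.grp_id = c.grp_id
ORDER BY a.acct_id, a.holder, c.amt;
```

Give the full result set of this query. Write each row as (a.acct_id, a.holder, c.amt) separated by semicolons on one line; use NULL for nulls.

(2, Omar, 138); (4, Tom, 198); (8, Dave, 198)

Step 1 — a INNER JOIN b on acct_id → 5 row(s).
Then INNER JOIN `txns c` on grp_id: keep only rows whose b.grp_id appears in c.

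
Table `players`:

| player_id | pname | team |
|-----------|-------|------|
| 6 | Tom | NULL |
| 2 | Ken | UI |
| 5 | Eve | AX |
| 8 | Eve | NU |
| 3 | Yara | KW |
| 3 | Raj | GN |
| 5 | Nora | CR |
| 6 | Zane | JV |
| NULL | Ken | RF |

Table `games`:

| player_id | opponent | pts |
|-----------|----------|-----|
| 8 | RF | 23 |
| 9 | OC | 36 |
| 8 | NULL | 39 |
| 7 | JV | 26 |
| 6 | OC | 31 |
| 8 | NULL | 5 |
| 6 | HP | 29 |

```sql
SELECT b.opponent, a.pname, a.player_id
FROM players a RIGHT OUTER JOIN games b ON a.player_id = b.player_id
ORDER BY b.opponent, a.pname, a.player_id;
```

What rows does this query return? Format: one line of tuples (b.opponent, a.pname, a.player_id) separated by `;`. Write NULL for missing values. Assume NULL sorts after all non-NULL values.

(HP, Tom, 6); (HP, Zane, 6); (JV, NULL, NULL); (OC, Tom, 6); (OC, Zane, 6); (OC, NULL, NULL); (RF, Eve, 8); (NULL, Eve, 8); (NULL, Eve, 8)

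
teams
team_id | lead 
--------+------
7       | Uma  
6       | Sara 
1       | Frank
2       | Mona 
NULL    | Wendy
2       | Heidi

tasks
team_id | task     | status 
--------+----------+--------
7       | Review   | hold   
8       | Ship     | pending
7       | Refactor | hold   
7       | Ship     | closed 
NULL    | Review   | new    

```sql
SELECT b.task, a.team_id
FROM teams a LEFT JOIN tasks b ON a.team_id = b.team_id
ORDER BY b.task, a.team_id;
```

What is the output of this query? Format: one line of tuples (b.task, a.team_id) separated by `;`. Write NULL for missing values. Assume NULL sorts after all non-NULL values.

(Refactor, 7); (Review, 7); (Ship, 7); (NULL, 1); (NULL, 2); (NULL, 2); (NULL, 6); (NULL, NULL)

LEFT JOIN keeps every row from `teams`; unmatched rows get NULL for `tasks`'s columns.
Matching on a.team_id = b.team_id. A NULL in a compared column never satisfies the condition.
- a[0] team_id=7 → 3 match(es) in b → 3 row(s).
- a[1] team_id=6 → no match; kept with NULLs on the b side.
- a[2] team_id=1 → no match; kept with NULLs on the b side.
- a[3] team_id=2 → no match; kept with NULLs on the b side.
- a[4] team_id=NULL → no match; kept with NULLs on the b side.
- a[5] team_id=2 → no match; kept with NULLs on the b side.
After projecting and ordering:
b.task | a.team_id
Refactor | 7
Review | 7
Ship | 7
NULL | 1
NULL | 2
NULL | 2
NULL | 6
NULL | NULL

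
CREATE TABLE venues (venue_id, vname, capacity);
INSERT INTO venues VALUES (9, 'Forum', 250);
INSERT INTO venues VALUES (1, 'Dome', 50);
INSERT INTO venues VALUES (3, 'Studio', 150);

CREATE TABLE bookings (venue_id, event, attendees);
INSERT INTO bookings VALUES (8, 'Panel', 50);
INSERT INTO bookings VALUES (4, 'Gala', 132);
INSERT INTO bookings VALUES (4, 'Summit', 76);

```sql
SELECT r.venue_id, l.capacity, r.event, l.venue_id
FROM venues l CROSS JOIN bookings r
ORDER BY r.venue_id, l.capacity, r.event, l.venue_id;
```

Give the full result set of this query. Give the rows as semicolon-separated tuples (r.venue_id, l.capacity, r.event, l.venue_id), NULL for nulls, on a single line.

CROSS JOIN pairs every row of `venues` with every row of `bookings`: 3 × 3 = 9 rows.
After projecting and ordering:
r.venue_id | l.capacity | r.event | l.venue_id
4 | 50 | Gala | 1
4 | 50 | Summit | 1
4 | 150 | Gala | 3
4 | 150 | Summit | 3
4 | 250 | Gala | 9
4 | 250 | Summit | 9
8 | 50 | Panel | 1
8 | 150 | Panel | 3
8 | 250 | Panel | 9

(4, 50, Gala, 1); (4, 50, Summit, 1); (4, 150, Gala, 3); (4, 150, Summit, 3); (4, 250, Gala, 9); (4, 250, Summit, 9); (8, 50, Panel, 1); (8, 150, Panel, 3); (8, 250, Panel, 9)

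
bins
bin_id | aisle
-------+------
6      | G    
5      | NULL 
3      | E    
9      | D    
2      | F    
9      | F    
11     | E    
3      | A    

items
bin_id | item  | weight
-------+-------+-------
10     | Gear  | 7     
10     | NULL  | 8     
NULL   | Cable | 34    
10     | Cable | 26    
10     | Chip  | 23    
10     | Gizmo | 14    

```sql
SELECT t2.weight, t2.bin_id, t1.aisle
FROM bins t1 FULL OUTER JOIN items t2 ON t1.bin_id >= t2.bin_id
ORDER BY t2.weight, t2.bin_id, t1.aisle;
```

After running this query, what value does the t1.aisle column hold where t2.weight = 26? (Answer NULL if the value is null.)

E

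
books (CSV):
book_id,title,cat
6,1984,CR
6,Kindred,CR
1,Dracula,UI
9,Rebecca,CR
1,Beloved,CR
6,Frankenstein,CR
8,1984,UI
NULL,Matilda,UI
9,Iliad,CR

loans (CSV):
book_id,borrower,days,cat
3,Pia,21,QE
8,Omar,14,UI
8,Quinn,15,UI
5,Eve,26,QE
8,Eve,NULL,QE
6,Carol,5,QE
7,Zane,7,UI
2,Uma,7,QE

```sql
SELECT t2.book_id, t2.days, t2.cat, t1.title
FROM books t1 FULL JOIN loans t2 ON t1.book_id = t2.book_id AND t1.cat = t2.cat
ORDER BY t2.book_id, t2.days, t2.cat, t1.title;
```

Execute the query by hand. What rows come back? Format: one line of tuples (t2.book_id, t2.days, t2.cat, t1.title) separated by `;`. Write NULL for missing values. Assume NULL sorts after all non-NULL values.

(2, 7, QE, NULL); (3, 21, QE, NULL); (5, 26, QE, NULL); (6, 5, QE, NULL); (7, 7, UI, NULL); (8, 14, UI, 1984); (8, 15, UI, 1984); (8, NULL, QE, NULL); (NULL, NULL, NULL, 1984); (NULL, NULL, NULL, Beloved); (NULL, NULL, NULL, Dracula); (NULL, NULL, NULL, Frankenstein); (NULL, NULL, NULL, Iliad); (NULL, NULL, NULL, Kindred); (NULL, NULL, NULL, Matilda); (NULL, NULL, NULL, Rebecca)

FULL OUTER JOIN keeps every row from both sides; unmatched rows get NULL for the other side's columns.
Matching on t1.book_id = t2.book_id AND t1.cat = t2.cat. A NULL in a compared column never satisfies the condition.
- t1 (book_id=6, cat=CR) has no partner → padded with NULL.
- t1 (book_id=6, cat=CR) has no partner → padded with NULL.
- t1 (book_id=1, cat=UI) has no partner → padded with NULL.
- t1 (book_id=9, cat=CR) has no partner → padded with NULL.
- t1 (book_id=1, cat=CR) has no partner → padded with NULL.
- t1 (book_id=6, cat=CR) has no partner → padded with NULL.
- t1 (book_id=8, cat=UI) pairs with 2 row(s) of t2.
- t1 (book_id=NULL, cat=UI) has no partner → padded with NULL.
- t1 (book_id=9, cat=CR) has no partner → padded with NULL.
- plus 6 unmatched t2 row(s), each kept with NULL t1 columns.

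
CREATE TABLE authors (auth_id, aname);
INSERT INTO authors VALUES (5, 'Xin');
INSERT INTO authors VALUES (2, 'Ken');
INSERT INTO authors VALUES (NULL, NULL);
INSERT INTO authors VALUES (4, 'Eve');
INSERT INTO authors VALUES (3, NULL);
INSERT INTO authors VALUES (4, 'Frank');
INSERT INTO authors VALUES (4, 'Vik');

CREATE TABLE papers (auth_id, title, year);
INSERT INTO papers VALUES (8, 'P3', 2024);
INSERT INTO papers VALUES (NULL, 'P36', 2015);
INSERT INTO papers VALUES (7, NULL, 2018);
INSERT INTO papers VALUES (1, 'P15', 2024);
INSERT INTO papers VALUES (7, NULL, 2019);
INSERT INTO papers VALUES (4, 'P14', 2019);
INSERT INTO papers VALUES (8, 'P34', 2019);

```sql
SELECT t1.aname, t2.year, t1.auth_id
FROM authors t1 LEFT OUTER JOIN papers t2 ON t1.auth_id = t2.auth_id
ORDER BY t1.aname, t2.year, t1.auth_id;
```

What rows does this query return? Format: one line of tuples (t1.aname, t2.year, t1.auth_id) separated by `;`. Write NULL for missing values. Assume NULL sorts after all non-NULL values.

(Eve, 2019, 4); (Frank, 2019, 4); (Ken, NULL, 2); (Vik, 2019, 4); (Xin, NULL, 5); (NULL, NULL, 3); (NULL, NULL, NULL)

LEFT JOIN keeps every row from `authors`; unmatched rows get NULL for `papers`'s columns.
Matching on t1.auth_id = t2.auth_id. A NULL in a compared column never satisfies the condition.
- t1[0] auth_id=5 → no match; kept with NULLs on the t2 side.
- t1[1] auth_id=2 → no match; kept with NULLs on the t2 side.
- t1[2] auth_id=NULL → no match; kept with NULLs on the t2 side.
- t1[3] auth_id=4 → 1 match(es) in t2 → 1 row(s).
- t1[4] auth_id=3 → no match; kept with NULLs on the t2 side.
- t1[5] auth_id=4 → 1 match(es) in t2 → 1 row(s).
- t1[6] auth_id=4 → 1 match(es) in t2 → 1 row(s).
After projecting and ordering:
t1.aname | t2.year | t1.auth_id
Eve | 2019 | 4
Frank | 2019 | 4
Ken | NULL | 2
Vik | 2019 | 4
Xin | NULL | 5
NULL | NULL | 3
NULL | NULL | NULL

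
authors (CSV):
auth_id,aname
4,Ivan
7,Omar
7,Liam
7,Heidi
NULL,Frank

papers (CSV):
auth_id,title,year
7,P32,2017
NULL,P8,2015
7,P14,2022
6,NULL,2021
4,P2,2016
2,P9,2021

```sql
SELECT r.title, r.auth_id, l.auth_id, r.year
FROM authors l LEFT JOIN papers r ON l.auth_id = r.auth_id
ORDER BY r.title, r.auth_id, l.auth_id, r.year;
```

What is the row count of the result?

8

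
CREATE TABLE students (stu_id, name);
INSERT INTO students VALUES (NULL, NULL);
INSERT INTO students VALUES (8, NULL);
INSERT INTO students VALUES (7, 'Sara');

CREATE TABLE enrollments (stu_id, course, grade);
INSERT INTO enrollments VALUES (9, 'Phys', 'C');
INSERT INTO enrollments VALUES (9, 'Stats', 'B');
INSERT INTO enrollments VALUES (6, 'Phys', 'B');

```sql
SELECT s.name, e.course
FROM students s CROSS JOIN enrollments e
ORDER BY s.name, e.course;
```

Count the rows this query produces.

9

CROSS JOIN pairs every row of `students` with every row of `enrollments`: 3 × 3 = 9 rows.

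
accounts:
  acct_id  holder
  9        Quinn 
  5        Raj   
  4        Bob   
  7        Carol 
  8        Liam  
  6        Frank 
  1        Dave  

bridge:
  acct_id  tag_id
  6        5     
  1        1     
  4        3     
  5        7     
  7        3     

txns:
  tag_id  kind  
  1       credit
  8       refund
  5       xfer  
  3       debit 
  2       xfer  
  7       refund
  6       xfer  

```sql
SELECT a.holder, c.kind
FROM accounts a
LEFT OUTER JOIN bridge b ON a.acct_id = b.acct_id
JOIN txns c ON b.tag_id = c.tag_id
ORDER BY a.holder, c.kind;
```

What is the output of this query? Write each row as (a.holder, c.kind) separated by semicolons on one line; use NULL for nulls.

Step 1 — a LEFT JOIN b on acct_id → 7 row(s).
Then INNER JOIN `txns c` on tag_id: keep only rows whose b.tag_id appears in c.

(Bob, debit); (Carol, debit); (Dave, credit); (Frank, xfer); (Raj, refund)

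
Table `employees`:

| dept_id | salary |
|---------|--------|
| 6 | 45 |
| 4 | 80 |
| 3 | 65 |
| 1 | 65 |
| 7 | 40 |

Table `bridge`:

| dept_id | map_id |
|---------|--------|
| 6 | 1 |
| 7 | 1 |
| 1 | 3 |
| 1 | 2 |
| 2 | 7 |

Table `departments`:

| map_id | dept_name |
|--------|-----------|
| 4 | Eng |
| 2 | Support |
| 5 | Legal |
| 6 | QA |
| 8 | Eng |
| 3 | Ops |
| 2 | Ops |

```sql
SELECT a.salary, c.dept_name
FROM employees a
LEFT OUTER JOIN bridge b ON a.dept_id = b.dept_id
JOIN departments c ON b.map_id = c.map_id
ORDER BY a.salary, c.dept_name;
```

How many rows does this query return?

Step 1 — a LEFT JOIN b on dept_id → 6 row(s).
Then INNER JOIN `departments c` on map_id: keep only rows whose b.map_id appears in c.
Result: 3 row(s).

3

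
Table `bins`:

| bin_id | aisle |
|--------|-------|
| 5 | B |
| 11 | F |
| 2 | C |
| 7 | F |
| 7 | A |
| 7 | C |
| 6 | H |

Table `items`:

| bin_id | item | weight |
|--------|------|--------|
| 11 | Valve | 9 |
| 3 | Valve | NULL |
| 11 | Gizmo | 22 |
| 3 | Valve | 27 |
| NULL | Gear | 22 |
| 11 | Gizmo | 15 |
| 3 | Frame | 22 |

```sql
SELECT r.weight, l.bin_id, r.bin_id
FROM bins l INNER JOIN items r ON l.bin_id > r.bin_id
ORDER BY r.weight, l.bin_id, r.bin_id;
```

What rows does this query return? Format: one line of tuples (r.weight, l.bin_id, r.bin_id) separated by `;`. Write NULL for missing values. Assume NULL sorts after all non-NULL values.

INNER JOIN keeps only pairs where the ON condition holds.
Matching on l.bin_id > r.bin_id. A NULL in a compared column never satisfies the condition.
- bin_id=5: 3 matching r row(s), so 3 row(s) emitted.
- bin_id=11: 3 matching r row(s), so 3 row(s) emitted.
- bin_id=2: no matching r row, dropped.
- bin_id=7: 3 matching r row(s), so 3 row(s) emitted.
- bin_id=7: 3 matching r row(s), so 3 row(s) emitted.
- bin_id=7: 3 matching r row(s), so 3 row(s) emitted.
- bin_id=6: 3 matching r row(s), so 3 row(s) emitted.

(22, 5, 3); (22, 6, 3); (22, 7, 3); (22, 7, 3); (22, 7, 3); (22, 11, 3); (27, 5, 3); (27, 6, 3); (27, 7, 3); (27, 7, 3); (27, 7, 3); (27, 11, 3); (NULL, 5, 3); (NULL, 6, 3); (NULL, 7, 3); (NULL, 7, 3); (NULL, 7, 3); (NULL, 11, 3)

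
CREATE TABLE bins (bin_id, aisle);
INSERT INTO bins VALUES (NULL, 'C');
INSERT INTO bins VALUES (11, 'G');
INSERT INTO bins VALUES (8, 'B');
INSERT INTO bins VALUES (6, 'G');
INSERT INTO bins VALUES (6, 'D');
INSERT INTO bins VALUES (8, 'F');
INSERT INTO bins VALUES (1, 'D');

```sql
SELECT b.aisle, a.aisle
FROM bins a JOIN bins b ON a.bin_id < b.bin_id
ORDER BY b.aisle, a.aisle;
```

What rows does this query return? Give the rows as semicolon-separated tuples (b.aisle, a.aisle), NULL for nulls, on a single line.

(B, D); (B, D); (B, G); (D, D); (F, D); (F, D); (F, G); (G, B); (G, D); (G, D); (G, D); (G, F); (G, G)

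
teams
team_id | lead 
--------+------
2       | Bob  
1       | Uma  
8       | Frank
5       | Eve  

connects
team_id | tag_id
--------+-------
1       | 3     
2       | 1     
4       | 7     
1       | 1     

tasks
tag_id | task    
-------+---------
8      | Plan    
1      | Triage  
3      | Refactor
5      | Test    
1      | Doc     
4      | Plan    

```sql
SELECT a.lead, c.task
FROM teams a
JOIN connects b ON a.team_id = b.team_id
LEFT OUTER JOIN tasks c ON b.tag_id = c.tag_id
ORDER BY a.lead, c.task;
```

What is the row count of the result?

5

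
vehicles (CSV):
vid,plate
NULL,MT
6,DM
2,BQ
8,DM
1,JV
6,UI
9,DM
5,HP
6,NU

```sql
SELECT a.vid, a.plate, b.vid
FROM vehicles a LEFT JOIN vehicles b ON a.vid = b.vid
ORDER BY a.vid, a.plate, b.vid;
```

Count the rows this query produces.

15

LEFT JOIN keeps every row from `vehicles a`; unmatched rows get NULL for `vehicles b`'s columns.
Matching on a.vid = b.vid. A NULL in a compared column never satisfies the condition.
- vid=NULL: no b row matches, row kept with b columns NULL.
- vid=6: 3 matching b row(s), so 3 row(s) emitted.
- vid=2: 1 matching b row(s), so 1 row(s) emitted.
- vid=8: 1 matching b row(s), so 1 row(s) emitted.
- vid=1: 1 matching b row(s), so 1 row(s) emitted.
- vid=6: 3 matching b row(s), so 3 row(s) emitted.
- vid=9: 1 matching b row(s), so 1 row(s) emitted.
- vid=5: 1 matching b row(s), so 1 row(s) emitted.
- vid=6: 3 matching b row(s), so 3 row(s) emitted.
Total: 14 matched + 1 padded = 15 rows.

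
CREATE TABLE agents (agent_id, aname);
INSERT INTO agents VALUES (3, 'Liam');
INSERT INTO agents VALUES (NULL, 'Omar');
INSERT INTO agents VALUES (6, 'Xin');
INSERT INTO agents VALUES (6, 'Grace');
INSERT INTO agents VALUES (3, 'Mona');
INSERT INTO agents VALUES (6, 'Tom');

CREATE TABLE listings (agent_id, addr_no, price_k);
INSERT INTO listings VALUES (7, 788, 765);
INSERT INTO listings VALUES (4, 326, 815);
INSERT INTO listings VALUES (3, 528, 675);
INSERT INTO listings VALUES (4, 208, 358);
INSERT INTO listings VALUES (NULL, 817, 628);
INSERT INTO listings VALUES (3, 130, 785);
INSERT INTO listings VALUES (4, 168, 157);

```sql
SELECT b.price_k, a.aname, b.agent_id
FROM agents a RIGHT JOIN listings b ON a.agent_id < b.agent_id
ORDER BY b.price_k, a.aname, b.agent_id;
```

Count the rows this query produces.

14

RIGHT JOIN keeps every row from `listings`; unmatched rows get NULL for `agents`'s columns.
Matching on a.agent_id < b.agent_id. A NULL in a compared column never satisfies the condition.
- a[0] agent_id=3 → 4 match(es) in b → 4 row(s).
- a[1] agent_id=NULL → no match.
- a[2] agent_id=6 → 1 match(es) in b → 1 row(s).
- a[3] agent_id=6 → 1 match(es) in b → 1 row(s).
- a[4] agent_id=3 → 4 match(es) in b → 4 row(s).
- a[5] agent_id=6 → 1 match(es) in b → 1 row(s).
- 3 row(s) from b found no a partner → padded with NULL.
Total: 11 matched + 3 padded = 14 rows.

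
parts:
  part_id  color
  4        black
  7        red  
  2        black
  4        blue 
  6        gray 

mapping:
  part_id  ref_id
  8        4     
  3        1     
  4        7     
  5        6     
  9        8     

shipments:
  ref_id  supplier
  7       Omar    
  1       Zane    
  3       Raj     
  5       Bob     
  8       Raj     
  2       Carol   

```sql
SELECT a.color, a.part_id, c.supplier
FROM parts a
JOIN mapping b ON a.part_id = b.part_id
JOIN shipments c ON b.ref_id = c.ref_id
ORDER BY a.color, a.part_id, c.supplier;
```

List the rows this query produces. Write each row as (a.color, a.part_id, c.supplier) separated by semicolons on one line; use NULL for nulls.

Joins associate left-to-right: parts INNER JOIN mapping on part_id gives 2 intermediate row(s).
Then INNER JOIN `shipments c` on ref_id: keep only rows whose b.ref_id appears in c.

(black, 4, Omar); (blue, 4, Omar)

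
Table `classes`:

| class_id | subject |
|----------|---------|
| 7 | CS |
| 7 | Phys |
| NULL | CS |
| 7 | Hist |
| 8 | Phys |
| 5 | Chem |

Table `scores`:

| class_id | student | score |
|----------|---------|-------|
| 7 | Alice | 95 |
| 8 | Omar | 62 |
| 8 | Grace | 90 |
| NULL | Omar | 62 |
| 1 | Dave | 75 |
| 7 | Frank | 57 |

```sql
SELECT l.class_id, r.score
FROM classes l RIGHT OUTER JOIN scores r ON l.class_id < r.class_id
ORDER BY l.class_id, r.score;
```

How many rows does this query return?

12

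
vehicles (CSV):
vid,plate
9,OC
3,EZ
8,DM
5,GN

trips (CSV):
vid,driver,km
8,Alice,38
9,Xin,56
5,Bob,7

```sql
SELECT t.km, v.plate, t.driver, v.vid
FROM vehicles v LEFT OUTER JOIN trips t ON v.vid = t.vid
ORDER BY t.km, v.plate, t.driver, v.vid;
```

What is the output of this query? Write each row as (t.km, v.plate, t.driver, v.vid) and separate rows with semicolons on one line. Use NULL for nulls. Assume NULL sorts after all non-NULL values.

LEFT JOIN keeps every row from `vehicles`; unmatched rows get NULL for `trips`'s columns.
Matching on v.vid = t.vid.
- v[0] vid=9 → 1 match(es) in t → 1 row(s).
- v[1] vid=3 → no match; kept with NULLs on the t side.
- v[2] vid=8 → 1 match(es) in t → 1 row(s).
- v[3] vid=5 → 1 match(es) in t → 1 row(s).
After projecting and ordering:
t.km | v.plate | t.driver | v.vid
7 | GN | Bob | 5
38 | DM | Alice | 8
56 | OC | Xin | 9
NULL | EZ | NULL | 3

(7, GN, Bob, 5); (38, DM, Alice, 8); (56, OC, Xin, 9); (NULL, EZ, NULL, 3)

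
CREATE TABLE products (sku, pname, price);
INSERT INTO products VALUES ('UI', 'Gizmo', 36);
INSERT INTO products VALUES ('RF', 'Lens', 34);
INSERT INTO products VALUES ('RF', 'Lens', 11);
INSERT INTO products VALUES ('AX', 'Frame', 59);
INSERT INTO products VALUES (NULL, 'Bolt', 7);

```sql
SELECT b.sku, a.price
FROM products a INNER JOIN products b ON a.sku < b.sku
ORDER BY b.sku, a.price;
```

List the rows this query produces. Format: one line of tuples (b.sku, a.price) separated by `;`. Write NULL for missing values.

INNER JOIN keeps only pairs where the ON condition holds.
Matching on a.sku < b.sku. A NULL in a compared column never satisfies the condition.
Matched pairs: 5.

(RF, 59); (RF, 59); (UI, 11); (UI, 34); (UI, 59)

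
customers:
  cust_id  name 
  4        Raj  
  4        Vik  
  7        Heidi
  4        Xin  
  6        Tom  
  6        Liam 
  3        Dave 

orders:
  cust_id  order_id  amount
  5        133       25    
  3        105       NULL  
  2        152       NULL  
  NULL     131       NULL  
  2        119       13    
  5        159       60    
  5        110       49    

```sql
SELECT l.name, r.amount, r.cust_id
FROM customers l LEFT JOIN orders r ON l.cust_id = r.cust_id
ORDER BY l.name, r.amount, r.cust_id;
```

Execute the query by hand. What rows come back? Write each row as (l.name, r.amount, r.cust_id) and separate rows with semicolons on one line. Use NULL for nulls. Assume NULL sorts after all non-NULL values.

LEFT JOIN keeps every row from `customers`; unmatched rows get NULL for `orders`'s columns.
Matching on l.cust_id = r.cust_id. A NULL in a compared column never satisfies the condition.
- cust_id=4: no r row matches, row kept with r columns NULL.
- cust_id=4: no r row matches, row kept with r columns NULL.
- cust_id=7: no r row matches, row kept with r columns NULL.
- cust_id=4: no r row matches, row kept with r columns NULL.
- cust_id=6: no r row matches, row kept with r columns NULL.
- cust_id=6: no r row matches, row kept with r columns NULL.
- cust_id=3: 1 matching r row(s), so 1 row(s) emitted.
After projecting and ordering:
l.name | r.amount | r.cust_id
Dave | NULL | 3
Heidi | NULL | NULL
Liam | NULL | NULL
Raj | NULL | NULL
Tom | NULL | NULL
Vik | NULL | NULL
Xin | NULL | NULL

(Dave, NULL, 3); (Heidi, NULL, NULL); (Liam, NULL, NULL); (Raj, NULL, NULL); (Tom, NULL, NULL); (Vik, NULL, NULL); (Xin, NULL, NULL)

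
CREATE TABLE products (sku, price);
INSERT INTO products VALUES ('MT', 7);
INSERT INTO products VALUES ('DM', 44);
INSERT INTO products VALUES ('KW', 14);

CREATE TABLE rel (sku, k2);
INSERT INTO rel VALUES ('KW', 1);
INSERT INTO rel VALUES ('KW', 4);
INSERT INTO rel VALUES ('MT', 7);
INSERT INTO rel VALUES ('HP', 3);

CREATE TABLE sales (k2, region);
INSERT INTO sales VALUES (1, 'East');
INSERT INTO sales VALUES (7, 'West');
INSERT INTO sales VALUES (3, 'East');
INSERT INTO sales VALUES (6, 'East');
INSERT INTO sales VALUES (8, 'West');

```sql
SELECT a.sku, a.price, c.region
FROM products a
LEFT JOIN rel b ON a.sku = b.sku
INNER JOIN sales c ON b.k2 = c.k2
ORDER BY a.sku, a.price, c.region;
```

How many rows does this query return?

2

Step 1 — a LEFT JOIN b on sku → 4 row(s).
Then INNER JOIN `sales c` on k2: keep only rows whose b.k2 appears in c.
Result: 2 row(s).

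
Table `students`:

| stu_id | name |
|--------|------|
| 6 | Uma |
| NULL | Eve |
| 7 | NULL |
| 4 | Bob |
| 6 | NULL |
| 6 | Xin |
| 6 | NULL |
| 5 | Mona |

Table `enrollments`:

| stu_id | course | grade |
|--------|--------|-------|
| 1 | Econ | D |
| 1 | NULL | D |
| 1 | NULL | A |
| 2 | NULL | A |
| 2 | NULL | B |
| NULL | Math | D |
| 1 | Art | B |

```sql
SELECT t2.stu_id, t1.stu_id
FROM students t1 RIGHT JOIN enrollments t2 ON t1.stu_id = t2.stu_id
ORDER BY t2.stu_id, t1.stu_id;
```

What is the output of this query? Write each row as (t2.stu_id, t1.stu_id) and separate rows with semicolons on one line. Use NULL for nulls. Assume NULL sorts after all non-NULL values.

(1, NULL); (1, NULL); (1, NULL); (1, NULL); (2, NULL); (2, NULL); (NULL, NULL)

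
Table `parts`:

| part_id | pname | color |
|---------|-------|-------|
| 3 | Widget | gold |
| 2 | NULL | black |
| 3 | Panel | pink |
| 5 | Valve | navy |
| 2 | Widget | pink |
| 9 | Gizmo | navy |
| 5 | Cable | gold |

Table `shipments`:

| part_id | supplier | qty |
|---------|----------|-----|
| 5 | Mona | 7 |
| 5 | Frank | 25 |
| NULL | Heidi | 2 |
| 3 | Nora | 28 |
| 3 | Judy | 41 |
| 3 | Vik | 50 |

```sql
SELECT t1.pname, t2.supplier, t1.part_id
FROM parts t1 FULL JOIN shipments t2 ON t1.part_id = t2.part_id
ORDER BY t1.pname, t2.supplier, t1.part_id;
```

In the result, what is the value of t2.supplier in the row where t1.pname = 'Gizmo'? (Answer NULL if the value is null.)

NULL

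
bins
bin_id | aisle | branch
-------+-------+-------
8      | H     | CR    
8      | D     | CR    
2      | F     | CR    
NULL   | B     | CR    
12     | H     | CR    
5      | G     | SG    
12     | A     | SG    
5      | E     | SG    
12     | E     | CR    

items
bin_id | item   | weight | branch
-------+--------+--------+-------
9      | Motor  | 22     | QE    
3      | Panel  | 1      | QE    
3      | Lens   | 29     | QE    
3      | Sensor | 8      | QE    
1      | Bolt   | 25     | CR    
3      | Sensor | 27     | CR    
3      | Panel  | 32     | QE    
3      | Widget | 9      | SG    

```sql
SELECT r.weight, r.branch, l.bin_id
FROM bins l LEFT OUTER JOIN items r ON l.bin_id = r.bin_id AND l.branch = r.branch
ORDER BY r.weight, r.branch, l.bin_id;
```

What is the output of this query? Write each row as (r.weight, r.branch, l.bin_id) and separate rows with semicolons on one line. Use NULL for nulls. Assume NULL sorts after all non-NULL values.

(NULL, NULL, 2); (NULL, NULL, 5); (NULL, NULL, 5); (NULL, NULL, 8); (NULL, NULL, 8); (NULL, NULL, 12); (NULL, NULL, 12); (NULL, NULL, 12); (NULL, NULL, NULL)

LEFT JOIN keeps every row from `bins`; unmatched rows get NULL for `items`'s columns.
Matching on l.bin_id = r.bin_id AND l.branch = r.branch. A NULL in a compared column never satisfies the condition.
- l[0] bin_id=8, branch=CR → no match; kept with NULLs on the r side.
- l[1] bin_id=8, branch=CR → no match; kept with NULLs on the r side.
- l[2] bin_id=2, branch=CR → no match; kept with NULLs on the r side.
- l[3] bin_id=NULL, branch=CR → no match; kept with NULLs on the r side.
- l[4] bin_id=12, branch=CR → no match; kept with NULLs on the r side.
- l[5] bin_id=5, branch=SG → no match; kept with NULLs on the r side.
- l[6] bin_id=12, branch=SG → no match; kept with NULLs on the r side.
- l[7] bin_id=5, branch=SG → no match; kept with NULLs on the r side.
- l[8] bin_id=12, branch=CR → no match; kept with NULLs on the r side.
After projecting and ordering:
r.weight | r.branch | l.bin_id
NULL | NULL | 2
NULL | NULL | 5
NULL | NULL | 5
NULL | NULL | 8
NULL | NULL | 8
NULL | NULL | 12
NULL | NULL | 12
NULL | NULL | 12
NULL | NULL | NULL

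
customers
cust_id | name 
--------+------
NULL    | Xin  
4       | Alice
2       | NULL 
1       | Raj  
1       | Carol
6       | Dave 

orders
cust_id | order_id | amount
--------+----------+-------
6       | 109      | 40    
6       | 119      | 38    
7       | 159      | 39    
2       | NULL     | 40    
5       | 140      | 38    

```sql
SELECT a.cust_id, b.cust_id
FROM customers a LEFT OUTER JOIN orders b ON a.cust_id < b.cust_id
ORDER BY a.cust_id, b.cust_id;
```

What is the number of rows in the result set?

20

LEFT JOIN keeps every row from `customers`; unmatched rows get NULL for `orders`'s columns.
Matching on a.cust_id < b.cust_id. A NULL in a compared column never satisfies the condition.
- a row (cust_id=NULL): no match → kept, b columns NULL.
- a row (cust_id=4): matches 4 b row(s) → 4 output row(s).
- a row (cust_id=2): matches 4 b row(s) → 4 output row(s).
- a row (cust_id=1): matches 5 b row(s) → 5 output row(s).
- a row (cust_id=1): matches 5 b row(s) → 5 output row(s).
- a row (cust_id=6): matches 1 b row(s) → 1 output row(s).
Total: 19 matched + 1 padded = 20 rows.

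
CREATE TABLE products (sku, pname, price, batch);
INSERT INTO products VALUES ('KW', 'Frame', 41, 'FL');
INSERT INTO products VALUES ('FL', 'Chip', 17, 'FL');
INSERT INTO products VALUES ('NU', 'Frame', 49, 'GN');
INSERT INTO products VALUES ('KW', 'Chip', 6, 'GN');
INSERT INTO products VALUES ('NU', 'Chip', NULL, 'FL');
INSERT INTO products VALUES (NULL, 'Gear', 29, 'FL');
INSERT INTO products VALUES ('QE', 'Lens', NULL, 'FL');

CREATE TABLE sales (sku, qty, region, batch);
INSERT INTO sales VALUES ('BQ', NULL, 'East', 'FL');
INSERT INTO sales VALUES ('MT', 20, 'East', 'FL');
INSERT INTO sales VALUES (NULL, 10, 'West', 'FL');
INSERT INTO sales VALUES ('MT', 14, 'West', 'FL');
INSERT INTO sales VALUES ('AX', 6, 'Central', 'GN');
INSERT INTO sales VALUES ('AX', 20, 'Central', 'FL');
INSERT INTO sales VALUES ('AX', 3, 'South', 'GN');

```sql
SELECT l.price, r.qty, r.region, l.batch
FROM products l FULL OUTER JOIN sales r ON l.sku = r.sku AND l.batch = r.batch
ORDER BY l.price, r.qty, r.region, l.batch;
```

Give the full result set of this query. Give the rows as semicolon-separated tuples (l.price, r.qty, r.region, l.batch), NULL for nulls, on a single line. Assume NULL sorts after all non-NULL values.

FULL OUTER JOIN keeps every row from both sides; unmatched rows get NULL for the other side's columns.
Matching on l.sku = r.sku AND l.batch = r.batch. A NULL in a compared column never satisfies the condition.
- l[0] sku=KW, batch=FL → no match; kept with NULLs on the r side.
- l[1] sku=FL, batch=FL → no match; kept with NULLs on the r side.
- l[2] sku=NU, batch=GN → no match; kept with NULLs on the r side.
- l[3] sku=KW, batch=GN → no match; kept with NULLs on the r side.
- l[4] sku=NU, batch=FL → no match; kept with NULLs on the r side.
- l[5] sku=NULL, batch=FL → no match; kept with NULLs on the r side.
- l[6] sku=QE, batch=FL → no match; kept with NULLs on the r side.
- 7 row(s) from r found no l partner → padded with NULL.

(6, NULL, NULL, GN); (17, NULL, NULL, FL); (29, NULL, NULL, FL); (41, NULL, NULL, FL); (49, NULL, NULL, GN); (NULL, 3, South, NULL); (NULL, 6, Central, NULL); (NULL, 10, West, NULL); (NULL, 14, West, NULL); (NULL, 20, Central, NULL); (NULL, 20, East, NULL); (NULL, NULL, East, NULL); (NULL, NULL, NULL, FL); (NULL, NULL, NULL, FL)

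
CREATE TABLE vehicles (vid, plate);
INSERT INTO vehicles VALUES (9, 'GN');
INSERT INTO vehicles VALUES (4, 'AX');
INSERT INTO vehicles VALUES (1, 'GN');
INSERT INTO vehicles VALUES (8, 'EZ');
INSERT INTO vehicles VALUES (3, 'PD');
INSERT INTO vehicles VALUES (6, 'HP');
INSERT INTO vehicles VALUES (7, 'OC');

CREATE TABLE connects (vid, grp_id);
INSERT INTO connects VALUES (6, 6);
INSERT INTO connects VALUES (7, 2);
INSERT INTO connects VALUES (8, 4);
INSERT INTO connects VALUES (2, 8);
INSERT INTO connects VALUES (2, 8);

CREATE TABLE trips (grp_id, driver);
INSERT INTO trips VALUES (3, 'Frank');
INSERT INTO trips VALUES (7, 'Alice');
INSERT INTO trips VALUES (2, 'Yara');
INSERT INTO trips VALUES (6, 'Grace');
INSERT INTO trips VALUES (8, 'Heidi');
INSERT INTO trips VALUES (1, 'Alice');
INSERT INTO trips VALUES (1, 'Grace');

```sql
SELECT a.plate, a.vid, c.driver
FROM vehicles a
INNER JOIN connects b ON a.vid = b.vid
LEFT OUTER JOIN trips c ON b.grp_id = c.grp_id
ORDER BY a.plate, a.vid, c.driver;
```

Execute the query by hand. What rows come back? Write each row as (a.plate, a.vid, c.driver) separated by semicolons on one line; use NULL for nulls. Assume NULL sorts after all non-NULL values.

(EZ, 8, NULL); (HP, 6, Grace); (OC, 7, Yara)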